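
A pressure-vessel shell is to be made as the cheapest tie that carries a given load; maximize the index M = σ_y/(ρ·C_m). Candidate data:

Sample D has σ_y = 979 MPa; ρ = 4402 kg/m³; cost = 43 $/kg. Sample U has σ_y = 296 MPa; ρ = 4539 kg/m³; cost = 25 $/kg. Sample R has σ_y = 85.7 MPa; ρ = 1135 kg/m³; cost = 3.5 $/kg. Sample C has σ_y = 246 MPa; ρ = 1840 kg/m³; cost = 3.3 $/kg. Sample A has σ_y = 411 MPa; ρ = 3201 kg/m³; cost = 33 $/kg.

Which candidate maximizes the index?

Computing M directly (units already consistent):
  sample C: M = 40.5 kN·m per $
  sample R: M = 21.6 kN·m per $
  sample D: M = 5.17 kN·m per $
  sample A: M = 3.89 kN·m per $
  sample U: M = 2.61 kN·m per $
Sample C has the largest M.

sample C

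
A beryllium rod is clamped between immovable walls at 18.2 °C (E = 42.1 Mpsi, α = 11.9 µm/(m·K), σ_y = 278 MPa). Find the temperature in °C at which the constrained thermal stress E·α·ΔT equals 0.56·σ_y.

E = 42.1 Mpsi = 290.3 GPa.
E·α·ΔT = 155.7 MPa ⇒ ΔT = 155.7 / (290.3×10³ × 11.9×10⁻⁶) = 45.07 K.
T = 18.2 + 45.07 = 63.27 °C.

63.3 °C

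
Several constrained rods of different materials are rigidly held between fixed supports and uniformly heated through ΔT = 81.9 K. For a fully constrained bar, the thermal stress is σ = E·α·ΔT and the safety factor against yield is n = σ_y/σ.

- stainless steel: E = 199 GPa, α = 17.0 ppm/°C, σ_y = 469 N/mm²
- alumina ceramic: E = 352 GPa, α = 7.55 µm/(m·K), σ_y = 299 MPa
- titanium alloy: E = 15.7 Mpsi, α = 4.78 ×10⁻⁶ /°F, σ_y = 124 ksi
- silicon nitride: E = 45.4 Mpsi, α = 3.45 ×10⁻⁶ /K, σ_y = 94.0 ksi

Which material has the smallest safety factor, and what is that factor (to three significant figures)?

alumina ceramic, n = 1.37

Converting E to GPa, α to ×10⁻⁶/K, σ_y to MPa, then σ and n for each:
  stainless steel: E = 199.0, α = 17.0, σ_y = 469.0 → σ = 277 MPa, n = 1.69
  alumina ceramic: E = 352.0, α = 7.55, σ_y = 299.0 → σ = 218 MPa, n = 1.37
  titanium alloy: E = 108.2, α = 8.60, σ_y = 855.0 → σ = 76.3 MPa, n = 11.2
  silicon nitride: E = 313.0, α = 3.45, σ_y = 648.1 → σ = 88.4 MPa, n = 7.33
Alumina ceramic has the lowest safety factor, n = 1.37.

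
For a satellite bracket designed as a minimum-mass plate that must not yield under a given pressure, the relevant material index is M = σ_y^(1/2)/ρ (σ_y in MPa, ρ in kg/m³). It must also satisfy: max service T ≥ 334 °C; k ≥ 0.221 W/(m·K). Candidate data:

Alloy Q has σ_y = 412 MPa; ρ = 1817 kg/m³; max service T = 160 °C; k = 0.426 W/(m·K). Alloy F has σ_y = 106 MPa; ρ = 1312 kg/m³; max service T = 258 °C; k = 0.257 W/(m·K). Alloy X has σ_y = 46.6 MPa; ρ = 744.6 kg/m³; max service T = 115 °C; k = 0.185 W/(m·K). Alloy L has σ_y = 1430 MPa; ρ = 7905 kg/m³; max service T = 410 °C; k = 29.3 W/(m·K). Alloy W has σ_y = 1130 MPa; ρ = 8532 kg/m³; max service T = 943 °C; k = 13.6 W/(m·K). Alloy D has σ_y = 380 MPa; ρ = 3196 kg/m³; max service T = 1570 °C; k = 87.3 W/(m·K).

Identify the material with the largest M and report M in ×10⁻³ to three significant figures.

alloy D, M = 6.10×10⁻³

Screen on constraints: max service T ≥ 334 °C; k ≥ 0.221 W/(m·K). Survivors: alloy L, alloy W, alloy D.
Computing M directly (units already consistent):
  alloy D: M = 6.10×10⁻³
  alloy L: M = 4.78×10⁻³
  alloy W: M = 3.94×10⁻³
Highest index: alloy D.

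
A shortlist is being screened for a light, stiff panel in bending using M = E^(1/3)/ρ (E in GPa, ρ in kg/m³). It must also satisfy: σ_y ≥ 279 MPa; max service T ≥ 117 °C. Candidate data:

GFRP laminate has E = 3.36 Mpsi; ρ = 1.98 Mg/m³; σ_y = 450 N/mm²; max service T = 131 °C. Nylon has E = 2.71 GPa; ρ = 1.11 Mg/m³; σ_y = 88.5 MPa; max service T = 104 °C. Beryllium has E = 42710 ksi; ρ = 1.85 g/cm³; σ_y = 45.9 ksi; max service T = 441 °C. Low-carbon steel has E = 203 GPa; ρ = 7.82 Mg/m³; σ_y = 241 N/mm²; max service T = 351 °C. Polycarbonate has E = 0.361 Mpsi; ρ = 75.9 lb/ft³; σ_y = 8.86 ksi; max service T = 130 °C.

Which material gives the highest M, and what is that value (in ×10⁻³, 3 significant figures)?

Screen on constraints: σ_y ≥ 279 MPa; max service T ≥ 117 °C. Survivors: GFRP laminate, beryllium.
Convert each candidate to consistent units, then evaluate M:
  GFRP laminate: E = 23.17 GPa, ρ = 1980 kg/m³
  beryllium: E = 294.5 GPa, ρ = 1850 kg/m³
  beryllium: M = 3.60×10⁻³
  GFRP laminate: M = 1.44×10⁻³
Beryllium has the largest M.

beryllium, M = 3.60×10⁻³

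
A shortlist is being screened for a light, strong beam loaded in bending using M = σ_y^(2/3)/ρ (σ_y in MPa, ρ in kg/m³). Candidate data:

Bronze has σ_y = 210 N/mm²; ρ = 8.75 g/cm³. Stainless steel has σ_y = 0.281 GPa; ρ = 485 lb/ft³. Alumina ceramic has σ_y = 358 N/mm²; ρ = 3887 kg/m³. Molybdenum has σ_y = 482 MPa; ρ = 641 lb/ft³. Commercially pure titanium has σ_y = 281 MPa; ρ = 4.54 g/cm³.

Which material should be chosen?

Normalizing units and computing the index:
  bronze: σ_y = 210.0 MPa, ρ = 8750 kg/m³
  stainless steel: σ_y = 281.0 MPa, ρ = 7769 kg/m³
  alumina ceramic: σ_y = 358.0 MPa, ρ = 3887 kg/m³
  molybdenum: σ_y = 482.0 MPa, ρ = 10270 kg/m³
  commercially pure titanium: σ_y = 281.0 MPa, ρ = 4540 kg/m³
  alumina ceramic: M = 13.0×10⁻³
  commercially pure titanium: M = 9.45×10⁻³
  molybdenum: M = 5.99×10⁻³
  stainless steel: M = 5.52×10⁻³
  bronze: M = 4.04×10⁻³
Alumina ceramic has the largest M.

alumina ceramic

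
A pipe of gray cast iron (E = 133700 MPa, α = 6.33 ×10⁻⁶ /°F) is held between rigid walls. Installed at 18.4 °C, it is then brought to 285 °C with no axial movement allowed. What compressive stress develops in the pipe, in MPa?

406 MPa

E = 133700 MPa = 133.7 GPa.
α = 6.33×10⁻⁶/°F × 9/5 = 11.4×10⁻⁶/K.
ΔT = 266.6 K. Constrained thermal stress σ = E·α·ΔT = 133.7×10³ MPa × 11.4×10⁻⁶ × 266.6 = 406 MPa (compressive).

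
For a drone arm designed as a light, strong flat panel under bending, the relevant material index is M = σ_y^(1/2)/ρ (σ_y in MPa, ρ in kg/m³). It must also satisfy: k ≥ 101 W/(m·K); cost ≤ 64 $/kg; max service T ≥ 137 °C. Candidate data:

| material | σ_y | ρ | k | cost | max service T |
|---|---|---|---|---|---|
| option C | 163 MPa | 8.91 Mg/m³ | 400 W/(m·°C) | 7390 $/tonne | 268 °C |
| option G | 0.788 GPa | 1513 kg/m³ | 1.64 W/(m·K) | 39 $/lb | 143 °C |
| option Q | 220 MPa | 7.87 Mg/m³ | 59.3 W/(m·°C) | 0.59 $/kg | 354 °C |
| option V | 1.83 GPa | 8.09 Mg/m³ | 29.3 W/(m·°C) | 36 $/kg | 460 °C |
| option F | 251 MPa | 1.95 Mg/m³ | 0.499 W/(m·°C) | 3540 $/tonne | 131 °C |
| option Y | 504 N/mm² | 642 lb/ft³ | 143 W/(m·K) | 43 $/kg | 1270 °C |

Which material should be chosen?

Screen on constraints: k ≥ 101 W/(m·K); cost ≤ 64 $/kg; max service T ≥ 137 °C. Survivors: option C, option Y.
Normalizing units and computing the index:
  option C: σ_y = 163.0 MPa, ρ = 8910 kg/m³
  option Y: σ_y = 504.0 MPa, ρ = 10280 kg/m³
  option Y: M = 2.18×10⁻³
  option C: M = 1.43×10⁻³
Option Y ranks first.

option Y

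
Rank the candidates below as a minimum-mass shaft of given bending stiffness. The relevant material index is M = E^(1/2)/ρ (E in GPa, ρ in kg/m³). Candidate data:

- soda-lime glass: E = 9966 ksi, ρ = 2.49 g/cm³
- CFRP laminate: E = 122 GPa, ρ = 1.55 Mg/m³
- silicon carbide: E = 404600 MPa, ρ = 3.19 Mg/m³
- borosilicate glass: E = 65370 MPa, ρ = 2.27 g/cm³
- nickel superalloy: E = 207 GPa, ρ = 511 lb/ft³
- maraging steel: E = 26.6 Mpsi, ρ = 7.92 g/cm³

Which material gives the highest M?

CFRP laminate

After converting to SI:
  soda-lime glass: E = 68.71 GPa, ρ = 2490 kg/m³
  CFRP laminate: E = 122.0 GPa, ρ = 1550 kg/m³
  silicon carbide: E = 404.6 GPa, ρ = 3190 kg/m³
  borosilicate glass: E = 65.37 GPa, ρ = 2270 kg/m³
  nickel superalloy: E = 207.0 GPa, ρ = 8185 kg/m³
  maraging steel: E = 183.4 GPa, ρ = 7920 kg/m³
  CFRP laminate: M = 7.13×10⁻³
  silicon carbide: M = 6.31×10⁻³
  borosilicate glass: M = 3.56×10⁻³
  soda-lime glass: M = 3.33×10⁻³
  nickel superalloy: M = 1.76×10⁻³
  maraging steel: M = 1.71×10⁻³
The maximum is for CFRP laminate.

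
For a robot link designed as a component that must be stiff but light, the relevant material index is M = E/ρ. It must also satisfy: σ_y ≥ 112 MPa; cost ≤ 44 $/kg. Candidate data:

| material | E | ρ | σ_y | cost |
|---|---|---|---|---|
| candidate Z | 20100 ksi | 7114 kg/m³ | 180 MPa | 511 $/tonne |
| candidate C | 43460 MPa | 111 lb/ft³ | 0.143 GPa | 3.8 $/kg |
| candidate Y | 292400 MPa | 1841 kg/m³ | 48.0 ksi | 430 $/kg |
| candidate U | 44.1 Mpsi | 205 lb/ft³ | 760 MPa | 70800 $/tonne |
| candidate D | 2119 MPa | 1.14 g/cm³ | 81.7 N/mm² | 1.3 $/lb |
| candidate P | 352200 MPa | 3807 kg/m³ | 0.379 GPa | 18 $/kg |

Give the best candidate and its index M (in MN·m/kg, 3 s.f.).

candidate P, M = 92.5 MN·m/kg

Screen on constraints: σ_y ≥ 112 MPa; cost ≤ 44 $/kg. Survivors: candidate Z, candidate C, candidate P.
After converting to SI:
  candidate Z: E = 138.6 GPa, ρ = 7114 kg/m³
  candidate C: E = 43.46 GPa, ρ = 1778 kg/m³
  candidate P: E = 352.2 GPa, ρ = 3807 kg/m³
  candidate P: M = 92.5 MN·m/kg
  candidate C: M = 24.4 MN·m/kg
  candidate Z: M = 19.5 MN·m/kg
Candidate P has the largest M.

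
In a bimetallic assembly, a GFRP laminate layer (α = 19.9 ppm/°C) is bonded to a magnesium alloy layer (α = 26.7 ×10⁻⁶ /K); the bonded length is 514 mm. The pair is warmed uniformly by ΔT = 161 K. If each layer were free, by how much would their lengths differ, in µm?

Δα = |19.9 − 26.7|×10⁻⁶/K = 6.80×10⁻⁶/K.
ΔL_mismatch = Δα·L·ΔT = 6.80×10⁻⁶ × 514.0 mm × 161.0 K = 563 µm.

563 µm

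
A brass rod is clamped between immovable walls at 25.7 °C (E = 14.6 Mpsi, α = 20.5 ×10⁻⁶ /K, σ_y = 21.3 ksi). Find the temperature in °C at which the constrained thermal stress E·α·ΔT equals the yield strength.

96.9 °C

E = 14.6 Mpsi = 100.7 GPa.
σ_y = 21.3 ksi = 146.9 MPa.
E·α·ΔT = 146.9 MPa ⇒ ΔT = 146.9 / (100.7×10³ × 20.5×10⁻⁶) = 71.17 K.
T = 25.7 + 71.17 = 96.87 °C.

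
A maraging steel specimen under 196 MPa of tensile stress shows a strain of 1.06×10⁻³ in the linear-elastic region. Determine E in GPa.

185 GPa

E = σ/ε = 196 MPa / 1.06×10⁻³ = 184900 MPa = 185 GPa.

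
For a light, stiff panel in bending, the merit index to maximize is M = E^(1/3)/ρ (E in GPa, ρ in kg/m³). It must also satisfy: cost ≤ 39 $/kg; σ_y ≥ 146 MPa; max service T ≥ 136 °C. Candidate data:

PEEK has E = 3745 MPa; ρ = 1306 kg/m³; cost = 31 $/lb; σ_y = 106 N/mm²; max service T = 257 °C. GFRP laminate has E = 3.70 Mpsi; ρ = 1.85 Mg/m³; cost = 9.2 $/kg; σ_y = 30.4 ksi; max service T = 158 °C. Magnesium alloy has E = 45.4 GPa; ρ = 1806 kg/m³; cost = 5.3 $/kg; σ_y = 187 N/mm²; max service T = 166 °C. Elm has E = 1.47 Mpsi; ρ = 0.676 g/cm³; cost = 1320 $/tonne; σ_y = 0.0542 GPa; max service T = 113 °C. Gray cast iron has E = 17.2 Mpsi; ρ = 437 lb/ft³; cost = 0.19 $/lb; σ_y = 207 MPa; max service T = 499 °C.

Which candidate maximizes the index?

magnesium alloy

Screen on constraints: cost ≤ 39 $/kg; σ_y ≥ 146 MPa; max service T ≥ 136 °C. Survivors: GFRP laminate, magnesium alloy, gray cast iron.
Normalizing units and computing the index:
  GFRP laminate: E = 25.51 GPa, ρ = 1850 kg/m³
  magnesium alloy: E = 45.40 GPa, ρ = 1806 kg/m³
  gray cast iron: E = 118.6 GPa, ρ = 7000 kg/m³
  magnesium alloy: M = 1.98×10⁻³
  GFRP laminate: M = 1.59×10⁻³
  gray cast iron: M = 0.702×10⁻³
The maximum is for magnesium alloy.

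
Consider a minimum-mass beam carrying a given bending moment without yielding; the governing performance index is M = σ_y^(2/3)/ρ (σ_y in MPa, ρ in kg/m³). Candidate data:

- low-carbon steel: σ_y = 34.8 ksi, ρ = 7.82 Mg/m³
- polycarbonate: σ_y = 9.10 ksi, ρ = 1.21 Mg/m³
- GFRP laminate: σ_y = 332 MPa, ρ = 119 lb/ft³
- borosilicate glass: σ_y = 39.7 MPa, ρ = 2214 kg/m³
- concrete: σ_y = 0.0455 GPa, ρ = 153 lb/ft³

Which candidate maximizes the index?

GFRP laminate

After converting to SI:
  low-carbon steel: σ_y = 239.9 MPa, ρ = 7820 kg/m³
  polycarbonate: σ_y = 62.74 MPa, ρ = 1210 kg/m³
  GFRP laminate: σ_y = 332.0 MPa, ρ = 1906 kg/m³
  borosilicate glass: σ_y = 39.70 MPa, ρ = 2214 kg/m³
  concrete: σ_y = 45.50 MPa, ρ = 2451 kg/m³
  GFRP laminate: M = 25.2×10⁻³
  polycarbonate: M = 13.0×10⁻³
  borosilicate glass: M = 5.26×10⁻³
  concrete: M = 5.20×10⁻³
  low-carbon steel: M = 4.94×10⁻³
GFRP laminate has the largest M.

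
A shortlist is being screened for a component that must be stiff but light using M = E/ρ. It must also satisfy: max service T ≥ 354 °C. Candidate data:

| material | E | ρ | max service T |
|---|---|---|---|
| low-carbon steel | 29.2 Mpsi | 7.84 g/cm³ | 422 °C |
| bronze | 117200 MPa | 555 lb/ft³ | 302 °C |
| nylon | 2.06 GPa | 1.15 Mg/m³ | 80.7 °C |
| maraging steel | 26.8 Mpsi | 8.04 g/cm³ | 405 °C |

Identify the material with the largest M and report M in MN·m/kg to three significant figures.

low-carbon steel, M = 25.7 MN·m/kg

Screen on constraints: max service T ≥ 354 °C. Survivors: low-carbon steel, maraging steel.
Putting every candidate on a common basis:
  low-carbon steel: E = 201.3 GPa, ρ = 7840 kg/m³
  maraging steel: E = 184.8 GPa, ρ = 8040 kg/m³
  low-carbon steel: M = 25.7 MN·m/kg
  maraging steel: M = 23.0 MN·m/kg
Low-carbon steel ranks first.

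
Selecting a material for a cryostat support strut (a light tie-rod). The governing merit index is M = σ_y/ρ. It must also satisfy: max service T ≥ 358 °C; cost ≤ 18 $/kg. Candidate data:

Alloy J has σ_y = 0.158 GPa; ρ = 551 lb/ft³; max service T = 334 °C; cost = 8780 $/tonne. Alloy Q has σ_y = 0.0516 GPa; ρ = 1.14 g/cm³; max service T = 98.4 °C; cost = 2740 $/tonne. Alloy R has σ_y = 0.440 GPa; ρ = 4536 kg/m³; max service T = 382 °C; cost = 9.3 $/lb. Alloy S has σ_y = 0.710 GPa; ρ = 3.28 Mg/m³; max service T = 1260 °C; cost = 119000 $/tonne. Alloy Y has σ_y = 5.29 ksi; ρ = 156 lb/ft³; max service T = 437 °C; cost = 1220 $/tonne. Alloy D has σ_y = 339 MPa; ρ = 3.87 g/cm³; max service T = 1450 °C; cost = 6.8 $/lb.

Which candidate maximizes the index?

alloy D

Screen on constraints: max service T ≥ 358 °C; cost ≤ 18 $/kg. Survivors: alloy Y, alloy D.
After converting to SI:
  alloy Y: σ_y = 36.47 MPa, ρ = 2499 kg/m³
  alloy D: σ_y = 339.0 MPa, ρ = 3870 kg/m³
  alloy D: M = 87.6 kN·m/kg
  alloy Y: M = 14.6 kN·m/kg
Alloy D has the largest M.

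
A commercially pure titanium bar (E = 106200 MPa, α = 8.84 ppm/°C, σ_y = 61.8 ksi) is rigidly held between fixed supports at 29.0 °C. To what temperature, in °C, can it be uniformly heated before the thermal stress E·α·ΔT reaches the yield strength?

E = 106200 MPa = 106.2 GPa.
σ_y = 61.8 ksi = 426.1 MPa.
E·α·ΔT = 426.1 MPa ⇒ ΔT = 426.1 / (106.2×10³ × 8.84×10⁻⁶) = 453.9 K.
T = 29.0 + 453.9 = 482.9 °C.

483 °C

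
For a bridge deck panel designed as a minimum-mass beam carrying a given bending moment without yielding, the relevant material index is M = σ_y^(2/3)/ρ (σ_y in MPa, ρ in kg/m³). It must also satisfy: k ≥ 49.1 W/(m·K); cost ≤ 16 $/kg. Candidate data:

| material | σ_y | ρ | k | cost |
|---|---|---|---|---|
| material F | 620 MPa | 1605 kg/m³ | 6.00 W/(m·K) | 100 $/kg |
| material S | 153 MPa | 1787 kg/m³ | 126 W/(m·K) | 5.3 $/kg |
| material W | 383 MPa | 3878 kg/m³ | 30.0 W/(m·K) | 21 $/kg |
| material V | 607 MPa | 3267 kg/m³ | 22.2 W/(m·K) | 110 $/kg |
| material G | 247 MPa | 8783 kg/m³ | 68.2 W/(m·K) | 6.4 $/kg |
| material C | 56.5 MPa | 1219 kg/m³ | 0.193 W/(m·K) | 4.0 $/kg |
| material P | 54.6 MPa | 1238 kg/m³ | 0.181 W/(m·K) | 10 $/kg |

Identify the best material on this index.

material S

Screen on constraints: k ≥ 49.1 W/(m·K); cost ≤ 16 $/kg. Survivors: material S, material G.
Evaluate M for each candidate:
  material S: M = 16.0×10⁻³
  material G: M = 4.48×10⁻³
Highest index: material S.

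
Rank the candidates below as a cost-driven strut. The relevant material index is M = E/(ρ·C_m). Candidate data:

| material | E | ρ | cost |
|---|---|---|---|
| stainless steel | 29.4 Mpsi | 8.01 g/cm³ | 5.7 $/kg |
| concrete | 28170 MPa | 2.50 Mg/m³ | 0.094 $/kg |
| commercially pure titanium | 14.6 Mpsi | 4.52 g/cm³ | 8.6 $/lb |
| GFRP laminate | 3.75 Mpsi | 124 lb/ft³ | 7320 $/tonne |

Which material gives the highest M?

concrete

Normalizing units and computing the index:
  stainless steel: E = 202.7 GPa, ρ = 8010 kg/m³, cost = 5.700 $/kg
  concrete: E = 28.17 GPa, ρ = 2500 kg/m³, cost = 0.09400 $/kg
  commercially pure titanium: E = 100.7 GPa, ρ = 4520 kg/m³, cost = 18.96 $/kg
  GFRP laminate: E = 25.86 GPa, ρ = 1986 kg/m³, cost = 7.320 $/kg
  concrete: M = 120 MN·m per $
  stainless steel: M = 4.44 MN·m per $
  GFRP laminate: M = 1.78 MN·m per $
  commercially pure titanium: M = 1.17 MN·m per $
Highest index: concrete.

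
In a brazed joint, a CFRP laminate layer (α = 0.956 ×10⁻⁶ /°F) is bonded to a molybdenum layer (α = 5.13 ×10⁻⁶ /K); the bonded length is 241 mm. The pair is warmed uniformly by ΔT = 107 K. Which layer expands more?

CFRP laminate: α = 0.956×10⁻⁶/°F × 9/5 = 1.72×10⁻⁶/K.
α(CFRP laminate) = 1.72×10⁻⁶/K vs α(molybdenum) = 5.13×10⁻⁶/K.
Higher α expands more for the same ΔT: molybdenum.

molybdenum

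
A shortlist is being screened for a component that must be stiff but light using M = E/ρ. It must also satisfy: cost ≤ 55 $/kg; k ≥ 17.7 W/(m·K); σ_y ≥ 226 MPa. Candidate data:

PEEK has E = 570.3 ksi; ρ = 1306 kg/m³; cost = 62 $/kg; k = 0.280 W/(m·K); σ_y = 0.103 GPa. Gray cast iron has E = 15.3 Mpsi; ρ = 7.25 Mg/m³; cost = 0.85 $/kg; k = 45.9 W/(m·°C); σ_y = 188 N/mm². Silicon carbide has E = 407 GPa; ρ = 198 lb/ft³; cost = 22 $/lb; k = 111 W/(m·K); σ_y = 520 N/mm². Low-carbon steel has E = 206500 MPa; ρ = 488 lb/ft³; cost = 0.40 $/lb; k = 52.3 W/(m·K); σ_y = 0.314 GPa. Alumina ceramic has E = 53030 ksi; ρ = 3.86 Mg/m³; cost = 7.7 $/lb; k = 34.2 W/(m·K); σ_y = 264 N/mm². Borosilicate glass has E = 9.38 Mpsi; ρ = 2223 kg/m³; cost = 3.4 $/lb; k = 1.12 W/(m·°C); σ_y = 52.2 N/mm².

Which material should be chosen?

silicon carbide

Screen on constraints: cost ≤ 55 $/kg; k ≥ 17.7 W/(m·K); σ_y ≥ 226 MPa. Survivors: silicon carbide, low-carbon steel, alumina ceramic.
In SI units:
  silicon carbide: E = 407.0 GPa, ρ = 3172 kg/m³
  low-carbon steel: E = 206.5 GPa, ρ = 7817 kg/m³
  alumina ceramic: E = 365.6 GPa, ρ = 3860 kg/m³
  silicon carbide: M = 128 MN·m/kg
  alumina ceramic: M = 94.7 MN·m/kg
  low-carbon steel: M = 26.4 MN·m/kg
The maximum is for silicon carbide.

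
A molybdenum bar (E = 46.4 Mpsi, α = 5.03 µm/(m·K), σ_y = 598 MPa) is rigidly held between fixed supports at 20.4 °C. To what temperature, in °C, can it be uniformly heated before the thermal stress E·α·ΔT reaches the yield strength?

392 °C

E = 46.4 Mpsi = 319.9 GPa.
E·α·ΔT = 598.0 MPa ⇒ ΔT = 598.0 / (319.9×10³ × 5.03×10⁻⁶) = 371.6 K.
T = 20.4 + 371.6 = 392.0 °C.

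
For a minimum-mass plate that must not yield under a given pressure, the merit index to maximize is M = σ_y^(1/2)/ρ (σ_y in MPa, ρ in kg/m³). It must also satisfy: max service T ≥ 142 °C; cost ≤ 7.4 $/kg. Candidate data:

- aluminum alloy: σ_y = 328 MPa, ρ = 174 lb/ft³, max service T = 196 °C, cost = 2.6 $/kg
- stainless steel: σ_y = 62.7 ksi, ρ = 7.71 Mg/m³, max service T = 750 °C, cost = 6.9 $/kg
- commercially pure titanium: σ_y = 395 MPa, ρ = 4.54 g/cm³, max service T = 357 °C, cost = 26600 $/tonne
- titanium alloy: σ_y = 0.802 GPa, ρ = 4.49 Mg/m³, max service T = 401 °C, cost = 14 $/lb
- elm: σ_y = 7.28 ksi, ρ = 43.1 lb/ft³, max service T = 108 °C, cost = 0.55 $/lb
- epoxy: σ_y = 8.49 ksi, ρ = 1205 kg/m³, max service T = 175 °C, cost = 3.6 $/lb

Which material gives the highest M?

aluminum alloy

Screen on constraints: max service T ≥ 142 °C; cost ≤ 7.4 $/kg. Survivors: aluminum alloy, stainless steel.
After converting to SI:
  aluminum alloy: σ_y = 328.0 MPa, ρ = 2787 kg/m³
  stainless steel: σ_y = 432.3 MPa, ρ = 7710 kg/m³
  aluminum alloy: M = 6.50×10⁻³
  stainless steel: M = 2.70×10⁻³
Aluminum alloy has the largest M.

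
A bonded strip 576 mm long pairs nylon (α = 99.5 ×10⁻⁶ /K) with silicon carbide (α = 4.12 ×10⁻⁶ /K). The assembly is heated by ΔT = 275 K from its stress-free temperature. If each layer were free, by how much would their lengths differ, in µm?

15100 µm

Δα = |99.5 − 4.12|×10⁻⁶/K = 95.4×10⁻⁶/K.
ΔL_mismatch = Δα·L·ΔT = 95.4×10⁻⁶ × 576.0 mm × 275.0 K = 15100 µm.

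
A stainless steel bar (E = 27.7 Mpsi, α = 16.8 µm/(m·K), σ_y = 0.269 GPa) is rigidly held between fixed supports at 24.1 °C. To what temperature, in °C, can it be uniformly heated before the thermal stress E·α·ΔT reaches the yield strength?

E = 27.7 Mpsi = 191.0 GPa.
σ_y = 0.269 GPa = 269.0 MPa.
E·α·ΔT = 269.0 MPa ⇒ ΔT = 269.0 / (191.0×10³ × 16.8×10⁻⁶) = 83.84 K.
T = 24.1 + 83.84 = 107.9 °C.

108 °C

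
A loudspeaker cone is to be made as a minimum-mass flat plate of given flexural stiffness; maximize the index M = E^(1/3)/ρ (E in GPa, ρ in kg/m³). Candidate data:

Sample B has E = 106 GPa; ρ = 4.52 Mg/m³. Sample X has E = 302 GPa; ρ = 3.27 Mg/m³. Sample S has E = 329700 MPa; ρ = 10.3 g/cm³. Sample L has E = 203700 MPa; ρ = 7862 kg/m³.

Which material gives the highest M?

After converting to SI:
  sample B: E = 106.0 GPa, ρ = 4520 kg/m³
  sample X: E = 302.0 GPa, ρ = 3270 kg/m³
  sample S: E = 329.7 GPa, ρ = 10300 kg/m³
  sample L: E = 203.7 GPa, ρ = 7862 kg/m³
  sample X: M = 2.05×10⁻³
  sample B: M = 1.05×10⁻³
  sample L: M = 0.748×10⁻³
  sample S: M = 0.671×10⁻³
Sample X ranks first.

sample X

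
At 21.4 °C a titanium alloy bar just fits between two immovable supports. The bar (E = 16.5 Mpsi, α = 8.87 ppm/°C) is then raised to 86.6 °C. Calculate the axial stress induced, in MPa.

65.8 MPa

E = 16.5 Mpsi = 113.8 GPa.
ΔT = 65.20 K. Constrained thermal stress σ = E·α·ΔT = 113.8×10³ MPa × 8.87×10⁻⁶ × 65.20 = 65.8 MPa (compressive).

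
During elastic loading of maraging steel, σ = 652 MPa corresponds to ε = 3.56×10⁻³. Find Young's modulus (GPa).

183 GPa

E = σ/ε = 652 MPa / 3.56×10⁻³ = 183100 MPa = 183 GPa.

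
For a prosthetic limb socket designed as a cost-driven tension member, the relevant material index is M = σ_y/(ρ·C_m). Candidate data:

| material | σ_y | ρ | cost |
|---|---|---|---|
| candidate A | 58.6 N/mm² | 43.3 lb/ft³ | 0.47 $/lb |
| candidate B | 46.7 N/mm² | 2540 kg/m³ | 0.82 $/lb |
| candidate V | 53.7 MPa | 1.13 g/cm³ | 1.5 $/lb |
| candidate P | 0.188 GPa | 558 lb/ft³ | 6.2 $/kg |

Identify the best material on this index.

candidate A

Putting every candidate on a common basis:
  candidate A: σ_y = 58.60 MPa, ρ = 693.6 kg/m³, cost = 1.036 $/kg
  candidate B: σ_y = 46.70 MPa, ρ = 2540 kg/m³, cost = 1.808 $/kg
  candidate V: σ_y = 53.70 MPa, ρ = 1130 kg/m³, cost = 3.307 $/kg
  candidate P: σ_y = 188.0 MPa, ρ = 8938 kg/m³, cost = 6.200 $/kg
  candidate A: M = 81.5 kN·m per $
  candidate V: M = 14.4 kN·m per $
  candidate B: M = 10.2 kN·m per $
  candidate P: M = 3.39 kN·m per $
Candidate A has the largest M.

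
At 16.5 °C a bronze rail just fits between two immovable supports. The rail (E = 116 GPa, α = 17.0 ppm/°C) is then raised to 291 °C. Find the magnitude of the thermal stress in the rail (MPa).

541 MPa

ΔT = 274.5 K. Constrained thermal stress σ = E·α·ΔT = 116.0×10³ MPa × 17.0×10⁻⁶ × 274.5 = 541 MPa (compressive).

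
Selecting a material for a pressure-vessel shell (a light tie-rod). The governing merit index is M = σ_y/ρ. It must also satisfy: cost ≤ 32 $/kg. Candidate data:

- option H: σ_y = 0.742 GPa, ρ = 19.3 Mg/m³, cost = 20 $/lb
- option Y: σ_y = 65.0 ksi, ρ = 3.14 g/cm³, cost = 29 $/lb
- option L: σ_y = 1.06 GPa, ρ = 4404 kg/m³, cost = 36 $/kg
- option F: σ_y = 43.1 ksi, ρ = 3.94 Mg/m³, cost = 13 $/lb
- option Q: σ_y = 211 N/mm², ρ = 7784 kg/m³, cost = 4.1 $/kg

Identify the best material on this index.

option F

Screen on constraints: cost ≤ 32 $/kg. Survivors: option F, option Q.
Normalizing units and computing the index:
  option F: σ_y = 297.2 MPa, ρ = 3940 kg/m³
  option Q: σ_y = 211.0 MPa, ρ = 7784 kg/m³
  option F: M = 75.4 kN·m/kg
  option Q: M = 27.1 kN·m/kg
Option F has the largest M.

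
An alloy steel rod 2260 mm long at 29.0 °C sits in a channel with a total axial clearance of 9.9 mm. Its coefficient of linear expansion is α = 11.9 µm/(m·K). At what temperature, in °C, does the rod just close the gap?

α·L₀·ΔT = 9.9 mm ⇒ ΔT = 9.9 / (11.9×10⁻⁶ × 2260.0) = 368.1 K.
T = 29.0 + 368.1 = 397.1 °C.

397 °C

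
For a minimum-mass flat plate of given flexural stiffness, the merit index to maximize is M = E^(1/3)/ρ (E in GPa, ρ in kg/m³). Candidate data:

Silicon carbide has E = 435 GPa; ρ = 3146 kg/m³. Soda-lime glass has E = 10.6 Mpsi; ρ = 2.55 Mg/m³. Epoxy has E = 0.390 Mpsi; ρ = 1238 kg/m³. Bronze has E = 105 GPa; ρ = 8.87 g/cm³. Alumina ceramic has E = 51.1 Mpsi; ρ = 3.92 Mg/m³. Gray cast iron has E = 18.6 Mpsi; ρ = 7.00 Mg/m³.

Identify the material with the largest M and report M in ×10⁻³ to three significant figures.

silicon carbide, M = 2.41×10⁻³

In SI units:
  silicon carbide: E = 435.0 GPa, ρ = 3146 kg/m³
  soda-lime glass: E = 73.08 GPa, ρ = 2550 kg/m³
  epoxy: E = 2.689 GPa, ρ = 1238 kg/m³
  bronze: E = 105.0 GPa, ρ = 8870 kg/m³
  alumina ceramic: E = 352.3 GPa, ρ = 3920 kg/m³
  gray cast iron: E = 128.2 GPa, ρ = 7000 kg/m³
  silicon carbide: M = 2.41×10⁻³
  alumina ceramic: M = 1.80×10⁻³
  soda-lime glass: M = 1.64×10⁻³
  epoxy: M = 1.12×10⁻³
  gray cast iron: M = 0.720×10⁻³
  bronze: M = 0.532×10⁻³
Silicon carbide has the largest M.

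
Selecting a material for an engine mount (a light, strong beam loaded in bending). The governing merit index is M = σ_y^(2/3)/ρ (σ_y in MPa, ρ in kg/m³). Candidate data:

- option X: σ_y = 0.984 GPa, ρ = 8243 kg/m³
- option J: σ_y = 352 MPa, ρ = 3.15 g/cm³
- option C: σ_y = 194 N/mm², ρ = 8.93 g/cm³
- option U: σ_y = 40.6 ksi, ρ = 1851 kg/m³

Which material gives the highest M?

After converting to SI:
  option X: σ_y = 984.0 MPa, ρ = 8243 kg/m³
  option J: σ_y = 352.0 MPa, ρ = 3150 kg/m³
  option C: σ_y = 194.0 MPa, ρ = 8930 kg/m³
  option U: σ_y = 279.9 MPa, ρ = 1851 kg/m³
  option U: M = 23.1×10⁻³
  option J: M = 15.8×10⁻³
  option X: M = 12.0×10⁻³
  option C: M = 3.75×10⁻³
Highest index: option U.

option U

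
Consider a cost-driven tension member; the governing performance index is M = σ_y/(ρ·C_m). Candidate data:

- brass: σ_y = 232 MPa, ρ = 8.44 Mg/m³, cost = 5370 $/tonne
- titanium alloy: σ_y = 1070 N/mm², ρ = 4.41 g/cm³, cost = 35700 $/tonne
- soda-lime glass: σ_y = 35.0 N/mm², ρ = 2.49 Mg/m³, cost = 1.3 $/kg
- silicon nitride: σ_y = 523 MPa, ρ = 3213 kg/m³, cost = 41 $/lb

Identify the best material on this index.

soda-lime glass

In SI units:
  brass: σ_y = 232.0 MPa, ρ = 8440 kg/m³, cost = 5.370 $/kg
  titanium alloy: σ_y = 1070 MPa, ρ = 4410 kg/m³, cost = 35.70 $/kg
  soda-lime glass: σ_y = 35.00 MPa, ρ = 2490 kg/m³, cost = 1.300 $/kg
  silicon nitride: σ_y = 523.0 MPa, ρ = 3213 kg/m³, cost = 90.39 $/kg
  soda-lime glass: M = 10.8 kN·m per $
  titanium alloy: M = 6.80 kN·m per $
  brass: M = 5.12 kN·m per $
  silicon nitride: M = 1.80 kN·m per $
The maximum is for soda-lime glass.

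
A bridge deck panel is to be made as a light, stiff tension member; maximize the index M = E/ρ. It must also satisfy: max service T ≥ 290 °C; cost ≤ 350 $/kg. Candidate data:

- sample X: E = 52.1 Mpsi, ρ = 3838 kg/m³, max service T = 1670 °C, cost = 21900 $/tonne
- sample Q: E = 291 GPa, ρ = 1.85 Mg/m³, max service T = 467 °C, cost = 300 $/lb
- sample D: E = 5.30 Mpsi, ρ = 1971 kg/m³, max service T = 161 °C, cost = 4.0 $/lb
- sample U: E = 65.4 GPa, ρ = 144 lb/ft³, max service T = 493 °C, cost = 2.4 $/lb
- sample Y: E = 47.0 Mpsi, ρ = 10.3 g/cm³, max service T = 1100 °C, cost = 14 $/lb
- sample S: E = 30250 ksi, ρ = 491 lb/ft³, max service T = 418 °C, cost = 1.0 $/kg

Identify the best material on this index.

Screen on constraints: max service T ≥ 290 °C; cost ≤ 350 $/kg. Survivors: sample X, sample U, sample Y, sample S.
In SI units:
  sample X: E = 359.2 GPa, ρ = 3838 kg/m³
  sample U: E = 65.40 GPa, ρ = 2307 kg/m³
  sample Y: E = 324.1 GPa, ρ = 10300 kg/m³
  sample S: E = 208.6 GPa, ρ = 7865 kg/m³
  sample X: M = 93.6 MN·m/kg
  sample Y: M = 31.5 MN·m/kg
  sample U: M = 28.4 MN·m/kg
  sample S: M = 26.5 MN·m/kg
Sample X ranks first.

sample X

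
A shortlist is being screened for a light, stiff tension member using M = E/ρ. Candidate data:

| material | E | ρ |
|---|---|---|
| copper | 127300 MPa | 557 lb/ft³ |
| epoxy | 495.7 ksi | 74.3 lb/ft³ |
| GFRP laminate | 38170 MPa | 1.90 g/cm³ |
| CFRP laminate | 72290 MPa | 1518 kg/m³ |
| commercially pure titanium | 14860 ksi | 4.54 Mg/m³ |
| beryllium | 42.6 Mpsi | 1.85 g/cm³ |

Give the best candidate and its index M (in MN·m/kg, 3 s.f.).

Normalizing units and computing the index:
  copper: E = 127.3 GPa, ρ = 8922 kg/m³
  epoxy: E = 3.418 GPa, ρ = 1190 kg/m³
  GFRP laminate: E = 38.17 GPa, ρ = 1900 kg/m³
  CFRP laminate: E = 72.29 GPa, ρ = 1518 kg/m³
  commercially pure titanium: E = 102.5 GPa, ρ = 4540 kg/m³
  beryllium: E = 293.7 GPa, ρ = 1850 kg/m³
  beryllium: M = 159 MN·m/kg
  CFRP laminate: M = 47.6 MN·m/kg
  commercially pure titanium: M = 22.6 MN·m/kg
  GFRP laminate: M = 20.1 MN·m/kg
  copper: M = 14.3 MN·m/kg
  epoxy: M = 2.87 MN·m/kg
Beryllium ranks first.

beryllium, M = 159 MN·m/kg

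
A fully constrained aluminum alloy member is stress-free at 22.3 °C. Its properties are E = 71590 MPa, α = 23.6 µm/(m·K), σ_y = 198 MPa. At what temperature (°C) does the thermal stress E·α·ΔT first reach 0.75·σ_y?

110 °C

E = 71590 MPa = 71.59 GPa.
E·α·ΔT = 148.5 MPa ⇒ ΔT = 148.5 / (71.59×10³ × 23.6×10⁻⁶) = 87.89 K.
T = 22.3 + 87.89 = 110.2 °C.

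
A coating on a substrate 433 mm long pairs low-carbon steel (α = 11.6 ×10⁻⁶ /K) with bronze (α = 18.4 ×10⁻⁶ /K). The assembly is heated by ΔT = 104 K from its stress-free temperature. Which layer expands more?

bronze

α(low-carbon steel) = 11.6×10⁻⁶/K vs α(bronze) = 18.4×10⁻⁶/K.
Higher α expands more for the same ΔT: bronze.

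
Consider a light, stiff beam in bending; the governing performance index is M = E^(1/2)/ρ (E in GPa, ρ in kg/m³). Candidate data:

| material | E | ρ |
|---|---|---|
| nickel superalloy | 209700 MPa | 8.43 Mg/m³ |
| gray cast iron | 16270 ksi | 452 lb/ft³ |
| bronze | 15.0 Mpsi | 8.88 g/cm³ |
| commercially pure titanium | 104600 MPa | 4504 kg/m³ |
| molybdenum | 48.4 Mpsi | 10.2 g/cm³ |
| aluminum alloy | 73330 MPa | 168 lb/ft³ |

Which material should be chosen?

Putting every candidate on a common basis:
  nickel superalloy: E = 209.7 GPa, ρ = 8430 kg/m³
  gray cast iron: E = 112.2 GPa, ρ = 7240 kg/m³
  bronze: E = 103.4 GPa, ρ = 8880 kg/m³
  commercially pure titanium: E = 104.6 GPa, ρ = 4504 kg/m³
  molybdenum: E = 333.7 GPa, ρ = 10200 kg/m³
  aluminum alloy: E = 73.33 GPa, ρ = 2691 kg/m³
  aluminum alloy: M = 3.18×10⁻³
  commercially pure titanium: M = 2.27×10⁻³
  molybdenum: M = 1.79×10⁻³
  nickel superalloy: M = 1.72×10⁻³
  gray cast iron: M = 1.46×10⁻³
  bronze: M = 1.15×10⁻³
Aluminum alloy has the largest M.

aluminum alloy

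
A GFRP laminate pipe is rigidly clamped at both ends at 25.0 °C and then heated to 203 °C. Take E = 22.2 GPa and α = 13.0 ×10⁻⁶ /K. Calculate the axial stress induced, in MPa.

ΔT = 178.0 K. Constrained thermal stress σ = E·α·ΔT = 22.20×10³ MPa × 13.0×10⁻⁶ × 178.0 = 51.4 MPa (compressive).

51.4 MPa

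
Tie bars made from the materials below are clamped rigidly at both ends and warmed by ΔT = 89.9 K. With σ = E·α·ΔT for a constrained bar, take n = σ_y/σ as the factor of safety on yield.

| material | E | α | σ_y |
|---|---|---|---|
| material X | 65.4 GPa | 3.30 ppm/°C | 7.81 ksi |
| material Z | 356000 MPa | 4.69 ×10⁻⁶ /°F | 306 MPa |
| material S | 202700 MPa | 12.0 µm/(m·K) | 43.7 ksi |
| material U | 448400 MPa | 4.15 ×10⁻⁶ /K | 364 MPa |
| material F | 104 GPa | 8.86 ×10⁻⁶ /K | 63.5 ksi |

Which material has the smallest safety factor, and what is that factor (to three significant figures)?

material Z, n = 1.13

Converting E to GPa, α to ×10⁻⁶/K, σ_y to MPa, then σ and n for each:
  material X: E = 65.40, α = 3.30, σ_y = 53.85 → σ = 19.4 MPa, n = 2.78
  material Z: E = 356.0, α = 8.44, σ_y = 306.0 → σ = 270 MPa, n = 1.13
  material S: E = 202.7, α = 12.0, σ_y = 301.3 → σ = 219 MPa, n = 1.38
  material U: E = 448.4, α = 4.15, σ_y = 364.0 → σ = 167 MPa, n = 2.18
  material F: E = 104.0, α = 8.86, σ_y = 437.8 → σ = 82.8 MPa, n = 5.29
Material Z has the lowest safety factor, n = 1.13.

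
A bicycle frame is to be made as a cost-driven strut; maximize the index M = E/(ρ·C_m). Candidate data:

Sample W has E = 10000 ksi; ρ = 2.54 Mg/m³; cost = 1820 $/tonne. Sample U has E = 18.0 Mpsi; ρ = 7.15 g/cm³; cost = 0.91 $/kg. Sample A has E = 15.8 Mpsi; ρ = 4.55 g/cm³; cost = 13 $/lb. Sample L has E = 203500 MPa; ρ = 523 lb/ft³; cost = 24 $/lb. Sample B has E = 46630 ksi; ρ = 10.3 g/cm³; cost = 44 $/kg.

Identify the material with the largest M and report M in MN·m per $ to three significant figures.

sample U, M = 19.1 MN·m per $

After converting to SI:
  sample W: E = 68.95 GPa, ρ = 2540 kg/m³, cost = 1.820 $/kg
  sample U: E = 124.1 GPa, ρ = 7150 kg/m³, cost = 0.9100 $/kg
  sample A: E = 108.9 GPa, ρ = 4550 kg/m³, cost = 28.66 $/kg
  sample L: E = 203.5 GPa, ρ = 8378 kg/m³, cost = 52.91 $/kg
  sample B: E = 321.5 GPa, ρ = 10300 kg/m³, cost = 44.00 $/kg
  sample U: M = 19.1 MN·m per $
  sample W: M = 14.9 MN·m per $
  sample A: M = 0.835 MN·m per $
  sample B: M = 0.709 MN·m per $
  sample L: M = 0.459 MN·m per $
The maximum is for sample U.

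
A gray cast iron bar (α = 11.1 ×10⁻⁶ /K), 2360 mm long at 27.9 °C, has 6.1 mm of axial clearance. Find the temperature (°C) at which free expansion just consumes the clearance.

261 °C

α·L₀·ΔT = 6.1 mm ⇒ ΔT = 6.1 / (11.1×10⁻⁶ × 2360.0) = 232.9 K.
T = 27.9 + 232.9 = 260.8 °C.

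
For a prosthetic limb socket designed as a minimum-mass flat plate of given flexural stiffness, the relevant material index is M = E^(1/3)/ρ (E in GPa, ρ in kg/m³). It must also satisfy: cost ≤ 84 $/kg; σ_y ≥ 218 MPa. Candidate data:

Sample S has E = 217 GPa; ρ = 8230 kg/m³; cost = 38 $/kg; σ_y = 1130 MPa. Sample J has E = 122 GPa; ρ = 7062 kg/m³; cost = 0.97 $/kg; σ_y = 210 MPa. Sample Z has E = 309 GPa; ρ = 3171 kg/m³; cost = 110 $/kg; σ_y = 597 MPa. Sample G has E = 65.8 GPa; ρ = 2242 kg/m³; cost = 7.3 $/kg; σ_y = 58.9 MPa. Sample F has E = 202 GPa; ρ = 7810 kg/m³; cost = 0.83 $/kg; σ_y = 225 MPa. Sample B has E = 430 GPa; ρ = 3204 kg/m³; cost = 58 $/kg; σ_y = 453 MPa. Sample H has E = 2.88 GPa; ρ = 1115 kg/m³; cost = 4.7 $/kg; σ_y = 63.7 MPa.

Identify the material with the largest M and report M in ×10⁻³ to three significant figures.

sample B, M = 2.36×10⁻³

Screen on constraints: cost ≤ 84 $/kg; σ_y ≥ 218 MPa. Survivors: sample S, sample F, sample B.
Evaluate M for each candidate:
  sample B: M = 2.36×10⁻³
  sample F: M = 0.751×10⁻³
  sample S: M = 0.730×10⁻³
Sample B ranks first.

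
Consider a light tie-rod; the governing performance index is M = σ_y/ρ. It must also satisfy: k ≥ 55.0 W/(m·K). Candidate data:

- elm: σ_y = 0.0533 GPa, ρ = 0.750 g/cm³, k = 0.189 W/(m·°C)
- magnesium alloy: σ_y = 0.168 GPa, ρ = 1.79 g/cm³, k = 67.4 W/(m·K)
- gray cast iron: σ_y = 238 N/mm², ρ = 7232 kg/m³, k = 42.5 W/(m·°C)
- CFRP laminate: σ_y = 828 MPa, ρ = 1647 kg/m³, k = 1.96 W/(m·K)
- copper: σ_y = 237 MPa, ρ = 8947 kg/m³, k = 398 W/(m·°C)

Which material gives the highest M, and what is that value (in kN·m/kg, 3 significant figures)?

magnesium alloy, M = 93.9 kN·m/kg

Screen on constraints: k ≥ 55.0 W/(m·K). Survivors: magnesium alloy, copper.
In SI units:
  magnesium alloy: σ_y = 168.0 MPa, ρ = 1790 kg/m³
  copper: σ_y = 237.0 MPa, ρ = 8947 kg/m³
  magnesium alloy: M = 93.9 kN·m/kg
  copper: M = 26.5 kN·m/kg
Magnesium alloy has the largest M.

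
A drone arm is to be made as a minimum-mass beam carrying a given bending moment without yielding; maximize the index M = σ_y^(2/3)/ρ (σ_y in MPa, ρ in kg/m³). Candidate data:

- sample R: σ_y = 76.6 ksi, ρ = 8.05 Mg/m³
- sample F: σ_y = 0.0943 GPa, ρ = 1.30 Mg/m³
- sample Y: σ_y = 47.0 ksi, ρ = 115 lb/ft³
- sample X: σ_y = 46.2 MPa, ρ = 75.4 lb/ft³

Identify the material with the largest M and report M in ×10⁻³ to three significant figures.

sample Y, M = 25.6×10⁻³

Putting every candidate on a common basis:
  sample R: σ_y = 528.1 MPa, ρ = 8050 kg/m³
  sample F: σ_y = 94.30 MPa, ρ = 1300 kg/m³
  sample Y: σ_y = 324.1 MPa, ρ = 1842 kg/m³
  sample X: σ_y = 46.20 MPa, ρ = 1208 kg/m³
  sample Y: M = 25.6×10⁻³
  sample F: M = 15.9×10⁻³
  sample X: M = 10.7×10⁻³
  sample R: M = 8.12×10⁻³
Sample Y ranks first.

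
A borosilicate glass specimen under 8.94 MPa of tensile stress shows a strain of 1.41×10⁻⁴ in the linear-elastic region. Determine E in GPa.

63.4 GPa

E = σ/ε = 8.94 MPa / 1.41×10⁻⁴ = 63400 MPa = 63.4 GPa.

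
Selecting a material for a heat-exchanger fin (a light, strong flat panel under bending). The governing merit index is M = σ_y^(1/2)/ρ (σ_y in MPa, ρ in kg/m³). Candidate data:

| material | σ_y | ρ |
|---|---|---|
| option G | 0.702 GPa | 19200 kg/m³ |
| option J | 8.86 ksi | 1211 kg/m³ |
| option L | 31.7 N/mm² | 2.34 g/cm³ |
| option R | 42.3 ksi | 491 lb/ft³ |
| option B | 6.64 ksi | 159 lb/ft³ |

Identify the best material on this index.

Putting every candidate on a common basis:
  option G: σ_y = 702.0 MPa, ρ = 19200 kg/m³
  option J: σ_y = 61.09 MPa, ρ = 1211 kg/m³
  option L: σ_y = 31.70 MPa, ρ = 2340 kg/m³
  option R: σ_y = 291.6 MPa, ρ = 7865 kg/m³
  option B: σ_y = 45.78 MPa, ρ = 2547 kg/m³
  option J: M = 6.45×10⁻³
  option B: M = 2.66×10⁻³
  option L: M = 2.41×10⁻³
  option R: M = 2.17×10⁻³
  option G: M = 1.38×10⁻³
Option J has the largest M.

option J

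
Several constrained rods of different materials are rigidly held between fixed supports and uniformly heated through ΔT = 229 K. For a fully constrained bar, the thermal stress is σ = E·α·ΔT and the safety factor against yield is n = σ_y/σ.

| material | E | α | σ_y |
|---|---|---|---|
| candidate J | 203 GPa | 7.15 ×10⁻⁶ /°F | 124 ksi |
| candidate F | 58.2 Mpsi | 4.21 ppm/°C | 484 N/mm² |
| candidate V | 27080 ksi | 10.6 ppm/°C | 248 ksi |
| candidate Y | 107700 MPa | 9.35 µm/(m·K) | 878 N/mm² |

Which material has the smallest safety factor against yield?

In consistent units (E in GPa, α in ×10⁻⁶/K, σ_y in MPa):
  candidate J: E = 203.0, α = 12.9, σ_y = 855.0 → σ = 598 MPa, n = 1.43
  candidate F: E = 401.3, α = 4.21, σ_y = 484.0 → σ = 387 MPa, n = 1.25
  candidate V: E = 186.7, α = 10.6, σ_y = 1710 → σ = 453 MPa, n = 3.77
  candidate Y: E = 107.7, α = 9.35, σ_y = 878.0 → σ = 231 MPa, n = 3.81
Candidate F has the lowest safety factor, n = 1.25.

candidate F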